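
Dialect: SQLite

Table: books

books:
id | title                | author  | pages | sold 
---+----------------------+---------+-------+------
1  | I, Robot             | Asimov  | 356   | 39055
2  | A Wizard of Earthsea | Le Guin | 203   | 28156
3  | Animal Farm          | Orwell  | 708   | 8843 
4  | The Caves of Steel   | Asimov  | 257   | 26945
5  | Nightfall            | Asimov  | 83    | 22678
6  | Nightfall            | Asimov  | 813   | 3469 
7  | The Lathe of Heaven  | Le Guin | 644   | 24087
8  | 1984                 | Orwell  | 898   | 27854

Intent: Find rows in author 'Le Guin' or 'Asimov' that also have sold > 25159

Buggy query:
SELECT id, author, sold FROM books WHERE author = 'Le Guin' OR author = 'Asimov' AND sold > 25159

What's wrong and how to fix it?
Bug: AND binds tighter than OR, so this parses as author = 'Le Guin' OR (author = 'Asimov' AND sold > 25159)

Fix: Add parentheses around the OR so the AND applies to both alternatives

Corrected query:
SELECT id, author, sold FROM books WHERE (author = 'Le Guin' OR author = 'Asimov') AND sold > 25159

Result:
id | author  | sold 
---+---------+------
1  | Asimov  | 39055
2  | Le Guin | 28156
4  | Asimov  | 26945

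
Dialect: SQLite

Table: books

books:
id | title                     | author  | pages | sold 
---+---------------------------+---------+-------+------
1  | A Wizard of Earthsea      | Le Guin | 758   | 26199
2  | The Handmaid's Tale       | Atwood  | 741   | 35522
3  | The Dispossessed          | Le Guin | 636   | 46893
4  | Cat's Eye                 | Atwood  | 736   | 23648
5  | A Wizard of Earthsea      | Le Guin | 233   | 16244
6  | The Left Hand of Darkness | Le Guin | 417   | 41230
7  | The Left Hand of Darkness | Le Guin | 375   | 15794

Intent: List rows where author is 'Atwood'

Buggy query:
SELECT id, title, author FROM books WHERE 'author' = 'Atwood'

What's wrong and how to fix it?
Bug: Single quotes denote string literals in SQL; the column name is being compared as a constant string

Fix: Reference the column as author without single quotes

Corrected query:
SELECT id, title, author FROM books WHERE author = 'Atwood'

Result:
id | title               | author
---+---------------------+-------
2  | The Handmaid's Tale | Atwood
4  | Cat's Eye           | Atwood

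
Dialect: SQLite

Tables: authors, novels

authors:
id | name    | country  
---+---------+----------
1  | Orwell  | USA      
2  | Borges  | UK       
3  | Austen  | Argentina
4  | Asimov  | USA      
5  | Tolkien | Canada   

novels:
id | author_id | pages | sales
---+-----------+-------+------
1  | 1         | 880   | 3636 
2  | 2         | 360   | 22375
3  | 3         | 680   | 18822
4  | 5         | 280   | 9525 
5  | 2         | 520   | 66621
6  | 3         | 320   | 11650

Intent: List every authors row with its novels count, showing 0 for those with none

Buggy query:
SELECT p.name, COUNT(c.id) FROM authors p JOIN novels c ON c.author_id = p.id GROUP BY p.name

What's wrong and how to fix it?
Bug: An inner join excludes parents with zero children

Fix: Use LEFT JOIN so parents without children still appear (COUNT(c.id) gives 0)

Corrected query:
SELECT p.name, COUNT(c.id) FROM authors p LEFT JOIN novels c ON c.author_id = p.id GROUP BY p.name

Result:
name    | COUNT(c.id)
--------+------------
Asimov  | 0          
Austen  | 2          
Borges  | 2          
Orwell  | 1          
Tolkien | 1          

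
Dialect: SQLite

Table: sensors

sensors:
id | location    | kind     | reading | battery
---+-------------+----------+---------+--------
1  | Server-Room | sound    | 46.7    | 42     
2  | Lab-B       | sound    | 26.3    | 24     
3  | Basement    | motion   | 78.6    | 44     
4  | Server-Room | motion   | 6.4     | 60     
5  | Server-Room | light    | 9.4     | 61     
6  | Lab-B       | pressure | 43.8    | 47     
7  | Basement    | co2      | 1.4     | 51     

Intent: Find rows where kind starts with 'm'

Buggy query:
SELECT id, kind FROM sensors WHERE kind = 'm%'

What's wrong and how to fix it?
Bug: Wildcards only work with LIKE; '=' treats '%' as a literal character

Fix: Replace '=' with LIKE so 'm%' is treated as a pattern

Corrected query:
SELECT id, kind FROM sensors WHERE kind LIKE 'm%'

Result:
id | kind  
---+-------
3  | motion
4  | motion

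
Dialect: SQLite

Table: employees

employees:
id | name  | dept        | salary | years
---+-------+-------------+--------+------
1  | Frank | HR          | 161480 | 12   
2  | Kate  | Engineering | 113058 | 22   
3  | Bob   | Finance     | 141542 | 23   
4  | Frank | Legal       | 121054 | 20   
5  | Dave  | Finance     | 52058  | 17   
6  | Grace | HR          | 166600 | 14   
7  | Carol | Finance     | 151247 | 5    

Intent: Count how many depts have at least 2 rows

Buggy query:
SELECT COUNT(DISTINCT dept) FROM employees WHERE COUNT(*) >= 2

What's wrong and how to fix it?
Bug: COUNT(*) cannot appear in WHERE; the per-group count doesn't exist yet

Fix: Use a subquery that GROUPs and filters with HAVING, then count its rows

Corrected query:
SELECT COUNT(*) FROM (SELECT dept FROM employees GROUP BY dept HAVING COUNT(*) >= 2)

Result:
COUNT(*)
--------
2       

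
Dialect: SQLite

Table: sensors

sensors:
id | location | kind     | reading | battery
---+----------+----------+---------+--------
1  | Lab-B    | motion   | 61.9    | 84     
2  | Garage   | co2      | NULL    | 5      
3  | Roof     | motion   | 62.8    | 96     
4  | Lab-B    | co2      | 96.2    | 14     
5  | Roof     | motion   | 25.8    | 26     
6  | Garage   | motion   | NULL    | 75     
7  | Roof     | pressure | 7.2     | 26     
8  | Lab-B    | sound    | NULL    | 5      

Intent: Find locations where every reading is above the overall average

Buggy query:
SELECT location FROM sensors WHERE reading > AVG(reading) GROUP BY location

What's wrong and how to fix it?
Bug: WHERE evaluates per row before aggregation, so AVG() is unavailable

Fix: Compute the overall average in a scalar subquery and compare each group's MIN against it in HAVING

Corrected query:
SELECT location FROM sensors GROUP BY location HAVING MIN(reading) > (SELECT AVG(reading) FROM sensors)

Result:
location
--------
Lab-B   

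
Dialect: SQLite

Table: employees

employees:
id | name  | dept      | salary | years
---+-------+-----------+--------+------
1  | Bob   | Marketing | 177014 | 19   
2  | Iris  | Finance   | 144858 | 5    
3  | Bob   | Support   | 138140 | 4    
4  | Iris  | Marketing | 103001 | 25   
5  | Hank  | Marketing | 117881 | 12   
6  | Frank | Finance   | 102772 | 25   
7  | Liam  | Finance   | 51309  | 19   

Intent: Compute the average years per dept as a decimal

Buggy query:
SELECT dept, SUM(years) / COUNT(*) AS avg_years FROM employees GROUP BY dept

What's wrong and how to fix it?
Bug: Both operands are integers, so '/' performs integer division and truncates

Fix: Multiply by 1.0 (or CAST to REAL) to force floating-point division

Corrected query:
SELECT dept, SUM(years) * 1.0 / COUNT(*) AS avg_years FROM employees GROUP BY dept

Result:
dept      | avg_years
----------+----------
Finance   | 16.333333
Marketing | 18.666667
Support   | 4        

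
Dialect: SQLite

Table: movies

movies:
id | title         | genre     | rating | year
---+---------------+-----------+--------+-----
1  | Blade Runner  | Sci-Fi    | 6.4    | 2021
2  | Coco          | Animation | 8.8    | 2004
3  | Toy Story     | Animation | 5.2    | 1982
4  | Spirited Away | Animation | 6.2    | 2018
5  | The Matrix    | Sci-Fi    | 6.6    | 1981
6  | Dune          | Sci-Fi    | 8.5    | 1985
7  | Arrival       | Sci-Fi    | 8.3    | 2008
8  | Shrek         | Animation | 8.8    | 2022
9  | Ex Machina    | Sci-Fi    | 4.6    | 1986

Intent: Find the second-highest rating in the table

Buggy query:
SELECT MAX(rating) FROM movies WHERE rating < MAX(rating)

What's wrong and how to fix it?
Bug: The inner MAX is an aggregate inside WHERE, which is not allowed

Fix: Put the inner MAX in a scalar subquery

Corrected query:
SELECT MAX(rating) FROM movies WHERE rating < (SELECT MAX(rating) FROM movies)

Result:
MAX(rating)
-----------
8.5        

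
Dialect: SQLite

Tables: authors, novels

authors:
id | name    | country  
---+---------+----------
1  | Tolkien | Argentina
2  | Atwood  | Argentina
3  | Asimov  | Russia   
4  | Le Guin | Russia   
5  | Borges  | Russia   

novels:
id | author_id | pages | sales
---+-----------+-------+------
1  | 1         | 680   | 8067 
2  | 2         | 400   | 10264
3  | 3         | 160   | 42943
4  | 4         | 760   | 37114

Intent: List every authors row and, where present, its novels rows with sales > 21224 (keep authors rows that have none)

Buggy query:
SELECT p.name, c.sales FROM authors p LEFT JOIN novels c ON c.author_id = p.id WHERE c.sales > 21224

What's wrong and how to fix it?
Bug: Filtering c.sales in WHERE discards the NULL rows produced by LEFT JOIN, turning it into an inner join

Fix: Move the right-table condition into the ON clause so unmatched parents are kept

Corrected query:
SELECT p.name, c.sales FROM authors p LEFT JOIN novels c ON c.author_id = p.id AND c.sales > 21224

Result:
name    | sales
--------+------
Tolkien | NULL 
Atwood  | NULL 
Asimov  | 42943
Le Guin | 37114
Borges  | NULL 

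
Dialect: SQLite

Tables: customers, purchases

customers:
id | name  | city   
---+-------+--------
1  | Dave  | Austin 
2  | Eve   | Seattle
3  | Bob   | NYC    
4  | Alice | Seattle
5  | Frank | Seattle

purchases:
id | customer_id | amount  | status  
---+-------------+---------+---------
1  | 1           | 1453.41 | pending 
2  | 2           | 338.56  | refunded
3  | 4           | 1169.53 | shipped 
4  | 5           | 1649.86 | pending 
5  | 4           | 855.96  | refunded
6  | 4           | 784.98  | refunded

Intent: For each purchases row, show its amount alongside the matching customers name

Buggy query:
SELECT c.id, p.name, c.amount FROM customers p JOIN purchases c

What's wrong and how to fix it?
Bug: JOIN with no ON clause produces a cartesian product; every purchases row pairs with every customers row

Fix: Add ON c.customer_id = p.id to the JOIN

Corrected query:
SELECT c.id, p.name, c.amount FROM customers p JOIN purchases c ON c.customer_id = p.id

Result:
id | name  | amount 
---+-------+--------
1  | Dave  | 1453.41
2  | Eve   | 338.56 
3  | Alice | 1169.53
4  | Frank | 1649.86
5  | Alice | 855.96 
6  | Alice | 784.98 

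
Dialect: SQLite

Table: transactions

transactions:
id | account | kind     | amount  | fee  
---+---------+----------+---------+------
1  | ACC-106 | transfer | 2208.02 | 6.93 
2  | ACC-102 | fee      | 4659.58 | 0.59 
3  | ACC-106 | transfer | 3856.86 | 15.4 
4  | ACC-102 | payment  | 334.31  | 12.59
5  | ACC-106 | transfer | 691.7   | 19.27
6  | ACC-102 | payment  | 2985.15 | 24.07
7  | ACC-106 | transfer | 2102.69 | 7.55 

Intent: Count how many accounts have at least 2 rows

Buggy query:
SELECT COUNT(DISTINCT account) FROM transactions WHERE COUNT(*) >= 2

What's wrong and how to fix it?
Bug: WHERE filters individual rows, not groups, so a group-level COUNT is invalid there

Fix: Use a subquery that GROUPs and filters with HAVING, then count its rows

Corrected query:
SELECT COUNT(*) FROM (SELECT account FROM transactions GROUP BY account HAVING COUNT(*) >= 2)

Result:
COUNT(*)
--------
2       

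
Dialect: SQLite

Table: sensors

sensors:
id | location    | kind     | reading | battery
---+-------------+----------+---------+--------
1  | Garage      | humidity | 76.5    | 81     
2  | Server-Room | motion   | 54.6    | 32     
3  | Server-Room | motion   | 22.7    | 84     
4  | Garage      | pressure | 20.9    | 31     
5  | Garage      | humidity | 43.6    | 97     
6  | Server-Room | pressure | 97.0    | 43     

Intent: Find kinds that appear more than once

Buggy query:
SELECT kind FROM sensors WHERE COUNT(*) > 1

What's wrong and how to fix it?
Bug: WHERE can't reference COUNT(*); aggregates are computed after WHERE

Fix: Group first, then use HAVING for the count condition

Corrected query:
SELECT kind FROM sensors GROUP BY kind HAVING COUNT(*) > 1

Result:
kind    
--------
humidity
motion  
pressure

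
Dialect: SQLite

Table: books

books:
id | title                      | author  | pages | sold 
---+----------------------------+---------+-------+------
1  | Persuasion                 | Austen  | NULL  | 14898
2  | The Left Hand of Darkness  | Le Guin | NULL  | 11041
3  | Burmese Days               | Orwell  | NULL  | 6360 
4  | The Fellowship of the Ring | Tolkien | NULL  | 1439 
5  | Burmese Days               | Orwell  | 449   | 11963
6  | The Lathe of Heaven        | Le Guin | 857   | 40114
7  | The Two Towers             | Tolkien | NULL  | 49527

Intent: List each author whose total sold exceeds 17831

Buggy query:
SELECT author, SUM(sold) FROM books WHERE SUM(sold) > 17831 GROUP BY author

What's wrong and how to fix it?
Bug: WHERE runs before GROUP BY, so aggregates aren't available there

Fix: Use HAVING (which filters groups after aggregation) instead of WHERE

Corrected query:
SELECT author, SUM(sold) FROM books GROUP BY author HAVING SUM(sold) > 17831

Result:
author  | SUM(sold)
--------+----------
Le Guin | 51155    
Orwell  | 18323    
Tolkien | 50966    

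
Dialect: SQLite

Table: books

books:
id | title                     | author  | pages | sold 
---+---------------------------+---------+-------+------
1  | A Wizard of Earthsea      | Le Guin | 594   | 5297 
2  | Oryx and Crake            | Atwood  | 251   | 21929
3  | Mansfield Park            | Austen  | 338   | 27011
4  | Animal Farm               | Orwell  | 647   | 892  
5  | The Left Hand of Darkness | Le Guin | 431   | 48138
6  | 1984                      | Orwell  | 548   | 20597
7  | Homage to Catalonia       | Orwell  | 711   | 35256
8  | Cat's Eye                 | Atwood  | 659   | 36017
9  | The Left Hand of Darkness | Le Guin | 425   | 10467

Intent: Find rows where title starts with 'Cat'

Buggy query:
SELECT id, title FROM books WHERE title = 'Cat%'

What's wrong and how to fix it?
Bug: Wildcards only work with LIKE; '=' treats '%' as a literal character

Fix: Replace '=' with LIKE so 'Cat%' is treated as a pattern

Corrected query:
SELECT id, title FROM books WHERE title LIKE 'Cat%'

Result:
id | title    
---+----------
8  | Cat's Eye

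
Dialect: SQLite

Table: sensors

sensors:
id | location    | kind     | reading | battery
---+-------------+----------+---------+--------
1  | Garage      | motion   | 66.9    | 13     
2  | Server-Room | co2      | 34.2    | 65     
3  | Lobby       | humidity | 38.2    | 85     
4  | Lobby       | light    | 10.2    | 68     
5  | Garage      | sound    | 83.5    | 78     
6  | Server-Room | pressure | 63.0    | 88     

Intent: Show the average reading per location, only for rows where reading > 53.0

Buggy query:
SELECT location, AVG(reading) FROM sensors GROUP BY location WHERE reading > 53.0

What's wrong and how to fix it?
Bug: WHERE cannot follow GROUP BY

Fix: Move the WHERE clause before GROUP BY

Corrected query:
SELECT location, AVG(reading) FROM sensors WHERE reading > 53.0 GROUP BY location

Result:
location    | AVG(reading)
------------+-------------
Garage      | 75.2        
Server-Room | 63          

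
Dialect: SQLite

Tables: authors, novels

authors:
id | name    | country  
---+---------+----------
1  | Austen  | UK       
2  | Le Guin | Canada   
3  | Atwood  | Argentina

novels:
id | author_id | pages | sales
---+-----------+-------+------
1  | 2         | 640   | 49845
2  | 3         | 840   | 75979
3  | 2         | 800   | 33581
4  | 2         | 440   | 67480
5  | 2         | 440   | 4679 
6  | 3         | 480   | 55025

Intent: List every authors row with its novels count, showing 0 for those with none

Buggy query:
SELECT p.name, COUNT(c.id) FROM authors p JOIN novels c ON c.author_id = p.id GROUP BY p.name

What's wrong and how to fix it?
Bug: INNER JOIN drops authors rows that have no matching novels rows

Fix: Use LEFT JOIN so parents without children still appear (COUNT(c.id) gives 0)

Corrected query:
SELECT p.name, COUNT(c.id) FROM authors p LEFT JOIN novels c ON c.author_id = p.id GROUP BY p.name

Result:
name    | COUNT(c.id)
--------+------------
Atwood  | 2          
Austen  | 0          
Le Guin | 4          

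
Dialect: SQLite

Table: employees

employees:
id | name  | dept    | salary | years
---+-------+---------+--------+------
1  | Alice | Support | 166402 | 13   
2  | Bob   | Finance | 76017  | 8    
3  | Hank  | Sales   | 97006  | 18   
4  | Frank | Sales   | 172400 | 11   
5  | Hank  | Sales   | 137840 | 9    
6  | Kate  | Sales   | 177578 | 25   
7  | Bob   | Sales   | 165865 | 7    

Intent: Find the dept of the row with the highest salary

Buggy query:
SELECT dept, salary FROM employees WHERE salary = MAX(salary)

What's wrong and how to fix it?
Bug: MAX(salary) is an aggregate and cannot be used directly in WHERE

Fix: Use a subquery: WHERE salary = (SELECT MAX(salary) FROM employees)

Corrected query:
SELECT dept, salary FROM employees WHERE salary = (SELECT MAX(salary) FROM employees)

Result:
dept  | salary
------+-------
Sales | 177578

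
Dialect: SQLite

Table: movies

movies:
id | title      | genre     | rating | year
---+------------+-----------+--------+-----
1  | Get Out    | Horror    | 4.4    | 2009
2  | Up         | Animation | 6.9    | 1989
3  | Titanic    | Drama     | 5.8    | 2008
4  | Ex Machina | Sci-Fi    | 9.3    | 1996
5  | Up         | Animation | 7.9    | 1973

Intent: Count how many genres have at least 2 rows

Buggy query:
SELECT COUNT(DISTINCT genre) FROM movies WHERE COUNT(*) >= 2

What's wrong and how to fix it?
Bug: COUNT(*) cannot appear in WHERE; the per-group count doesn't exist yet

Fix: Use a subquery that GROUPs and filters with HAVING, then count its rows

Corrected query:
SELECT COUNT(*) FROM (SELECT genre FROM movies GROUP BY genre HAVING COUNT(*) >= 2)

Result:
COUNT(*)
--------
1       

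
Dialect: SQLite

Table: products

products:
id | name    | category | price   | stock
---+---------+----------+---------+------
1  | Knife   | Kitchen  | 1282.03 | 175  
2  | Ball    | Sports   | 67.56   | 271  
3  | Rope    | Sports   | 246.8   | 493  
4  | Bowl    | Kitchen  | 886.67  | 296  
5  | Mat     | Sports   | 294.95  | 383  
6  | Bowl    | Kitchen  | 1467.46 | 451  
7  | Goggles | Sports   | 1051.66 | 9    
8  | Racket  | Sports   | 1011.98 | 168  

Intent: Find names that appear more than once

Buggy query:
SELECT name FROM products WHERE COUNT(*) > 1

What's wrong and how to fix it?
Bug: WHERE can't reference COUNT(*); aggregates are computed after WHERE

Fix: GROUP BY name, then filter groups with HAVING COUNT(*) > 1

Corrected query:
SELECT name FROM products GROUP BY name HAVING COUNT(*) > 1

Result:
name
----
Bowl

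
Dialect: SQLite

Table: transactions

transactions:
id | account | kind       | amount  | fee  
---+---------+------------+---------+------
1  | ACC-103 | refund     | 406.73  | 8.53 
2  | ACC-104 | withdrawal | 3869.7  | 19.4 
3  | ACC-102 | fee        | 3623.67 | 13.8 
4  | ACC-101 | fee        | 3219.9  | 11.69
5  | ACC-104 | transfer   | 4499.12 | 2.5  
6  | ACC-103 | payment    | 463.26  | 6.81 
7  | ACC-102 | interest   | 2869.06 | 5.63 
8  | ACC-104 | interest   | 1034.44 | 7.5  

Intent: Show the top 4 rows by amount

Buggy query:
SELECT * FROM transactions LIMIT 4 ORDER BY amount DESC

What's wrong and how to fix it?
Bug: ORDER BY cannot follow LIMIT; LIMIT is the final clause

Fix: Swap the clauses: ORDER BY first, then LIMIT

Corrected query:
SELECT * FROM transactions ORDER BY amount DESC LIMIT 4

Result:
id | account | kind       | amount  | fee  
---+---------+------------+---------+------
5  | ACC-104 | transfer   | 4499.12 | 2.5  
2  | ACC-104 | withdrawal | 3869.7  | 19.4 
3  | ACC-102 | fee        | 3623.67 | 13.8 
4  | ACC-101 | fee        | 3219.9  | 11.69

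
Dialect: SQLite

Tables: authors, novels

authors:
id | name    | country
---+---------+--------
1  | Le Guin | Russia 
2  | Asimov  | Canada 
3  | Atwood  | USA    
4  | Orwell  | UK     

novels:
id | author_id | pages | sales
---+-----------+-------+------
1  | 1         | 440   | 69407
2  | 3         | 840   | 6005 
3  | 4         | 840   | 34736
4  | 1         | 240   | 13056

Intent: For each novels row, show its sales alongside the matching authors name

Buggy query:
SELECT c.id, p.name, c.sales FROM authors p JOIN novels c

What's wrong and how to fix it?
Bug: JOIN with no ON clause produces a cartesian product; every novels row pairs with every authors row

Fix: Specify the join condition linking the foreign key to the parent id

Corrected query:
SELECT c.id, p.name, c.sales FROM authors p JOIN novels c ON c.author_id = p.id

Result:
id | name    | sales
---+---------+------
1  | Le Guin | 69407
2  | Atwood  | 6005 
3  | Orwell  | 34736
4  | Le Guin | 13056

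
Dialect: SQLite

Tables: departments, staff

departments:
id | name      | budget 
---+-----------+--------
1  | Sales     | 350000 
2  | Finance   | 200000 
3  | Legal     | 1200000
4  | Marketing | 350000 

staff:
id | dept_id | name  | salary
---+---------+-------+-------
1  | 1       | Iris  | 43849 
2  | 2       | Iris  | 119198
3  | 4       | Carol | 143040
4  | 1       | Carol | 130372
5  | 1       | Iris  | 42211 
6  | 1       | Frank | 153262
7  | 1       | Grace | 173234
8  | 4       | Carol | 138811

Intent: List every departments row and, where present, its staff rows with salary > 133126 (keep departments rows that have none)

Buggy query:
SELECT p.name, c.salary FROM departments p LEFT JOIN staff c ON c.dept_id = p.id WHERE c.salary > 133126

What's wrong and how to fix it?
Bug: A WHERE condition on the right-hand table after LEFT JOIN drops unmatched parents

Fix: Put 'c.salary > 133126' in the JOIN's ON clause instead of WHERE

Corrected query:
SELECT p.name, c.salary FROM departments p LEFT JOIN staff c ON c.dept_id = p.id AND c.salary > 133126

Result:
name      | salary
----------+-------
Sales     | 153262
Sales     | 173234
Finance   | NULL  
Legal     | NULL  
Marketing | 138811
Marketing | 143040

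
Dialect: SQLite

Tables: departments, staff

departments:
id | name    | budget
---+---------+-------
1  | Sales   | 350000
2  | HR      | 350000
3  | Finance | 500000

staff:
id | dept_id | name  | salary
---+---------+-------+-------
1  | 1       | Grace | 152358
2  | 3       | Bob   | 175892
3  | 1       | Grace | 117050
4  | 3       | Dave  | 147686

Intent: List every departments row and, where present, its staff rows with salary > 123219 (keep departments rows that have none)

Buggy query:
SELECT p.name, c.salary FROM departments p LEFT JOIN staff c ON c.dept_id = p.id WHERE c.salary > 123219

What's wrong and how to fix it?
Bug: A WHERE condition on the right-hand table after LEFT JOIN drops unmatched parents

Fix: Put 'c.salary > 123219' in the JOIN's ON clause instead of WHERE

Corrected query:
SELECT p.name, c.salary FROM departments p LEFT JOIN staff c ON c.dept_id = p.id AND c.salary > 123219

Result:
name    | salary
--------+-------
Sales   | 152358
HR      | NULL  
Finance | 147686
Finance | 175892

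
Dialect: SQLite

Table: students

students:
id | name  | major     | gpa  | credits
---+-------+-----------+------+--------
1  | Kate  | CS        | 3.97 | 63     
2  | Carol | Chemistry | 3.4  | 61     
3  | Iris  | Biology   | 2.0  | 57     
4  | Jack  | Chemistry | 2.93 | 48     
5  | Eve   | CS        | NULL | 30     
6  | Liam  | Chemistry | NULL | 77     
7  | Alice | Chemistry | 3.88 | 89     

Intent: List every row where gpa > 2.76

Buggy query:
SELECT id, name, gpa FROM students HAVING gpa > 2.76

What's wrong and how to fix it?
Bug: HAVING filters the output of aggregation, but this query has no GROUP BY and no aggregate functions, so SQLite rejects it (HAVING clause on a non-aggregate query); the condition here is per row

Fix: Use WHERE for row-level filtering

Corrected query:
SELECT id, name, gpa FROM students WHERE gpa > 2.76

Result:
id | name  | gpa 
---+-------+-----
1  | Kate  | 3.97
2  | Carol | 3.4 
4  | Jack  | 2.93
7  | Alice | 3.88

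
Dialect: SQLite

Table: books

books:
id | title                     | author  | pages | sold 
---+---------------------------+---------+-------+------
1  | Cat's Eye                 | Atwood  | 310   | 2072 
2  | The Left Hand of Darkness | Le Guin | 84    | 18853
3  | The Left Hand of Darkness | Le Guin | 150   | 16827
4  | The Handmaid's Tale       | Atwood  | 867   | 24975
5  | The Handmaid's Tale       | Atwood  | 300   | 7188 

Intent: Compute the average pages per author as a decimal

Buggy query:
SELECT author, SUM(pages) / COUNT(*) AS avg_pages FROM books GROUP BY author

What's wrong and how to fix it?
Bug: SUM(pages) and COUNT(*) are both integers; the division truncates the fractional part

Fix: Cast one side to REAL so the division keeps the fractional part

Corrected query:
SELECT author, SUM(pages) * 1.0 / COUNT(*) AS avg_pages FROM books GROUP BY author

Result:
author  | avg_pages 
--------+-----------
Atwood  | 492.333333
Le Guin | 117       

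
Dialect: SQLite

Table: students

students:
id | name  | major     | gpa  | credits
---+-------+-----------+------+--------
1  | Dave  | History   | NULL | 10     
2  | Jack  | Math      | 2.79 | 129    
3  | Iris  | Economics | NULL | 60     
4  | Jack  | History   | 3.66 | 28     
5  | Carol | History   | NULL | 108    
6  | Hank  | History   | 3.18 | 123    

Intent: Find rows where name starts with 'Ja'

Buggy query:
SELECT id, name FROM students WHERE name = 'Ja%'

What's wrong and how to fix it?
Bug: '=' compares the literal string including the % character; pattern matching needs LIKE

Fix: Use LIKE for wildcard pattern matching

Corrected query:
SELECT id, name FROM students WHERE name LIKE 'Ja%'

Result:
id | name
---+-----
2  | Jack
4  | Jack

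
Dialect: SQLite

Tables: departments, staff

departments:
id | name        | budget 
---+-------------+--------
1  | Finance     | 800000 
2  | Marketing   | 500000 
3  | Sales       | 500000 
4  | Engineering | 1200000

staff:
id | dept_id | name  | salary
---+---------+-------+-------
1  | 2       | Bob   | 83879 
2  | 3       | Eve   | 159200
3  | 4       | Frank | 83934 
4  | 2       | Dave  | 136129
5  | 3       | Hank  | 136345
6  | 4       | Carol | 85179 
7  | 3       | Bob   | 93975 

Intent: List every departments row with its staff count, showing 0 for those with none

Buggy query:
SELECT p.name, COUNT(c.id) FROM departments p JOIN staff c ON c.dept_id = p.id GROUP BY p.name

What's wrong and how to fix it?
Bug: An inner join excludes parents with zero children

Fix: Switch to LEFT JOIN to retain unmatched parent rows

Corrected query:
SELECT p.name, COUNT(c.id) FROM departments p LEFT JOIN staff c ON c.dept_id = p.id GROUP BY p.name

Result:
name        | COUNT(c.id)
------------+------------
Engineering | 2          
Finance     | 0          
Marketing   | 2          
Sales       | 3          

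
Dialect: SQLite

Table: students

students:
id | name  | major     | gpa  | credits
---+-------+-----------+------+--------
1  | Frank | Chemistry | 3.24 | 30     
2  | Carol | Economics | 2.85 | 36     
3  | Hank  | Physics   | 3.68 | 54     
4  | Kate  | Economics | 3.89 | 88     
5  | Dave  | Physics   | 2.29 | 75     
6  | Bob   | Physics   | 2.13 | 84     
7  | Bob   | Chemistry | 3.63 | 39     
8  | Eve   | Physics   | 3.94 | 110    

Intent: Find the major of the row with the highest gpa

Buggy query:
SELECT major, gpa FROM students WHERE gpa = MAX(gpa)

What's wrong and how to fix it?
Bug: MAX(gpa) is an aggregate and cannot be used directly in WHERE

Fix: Use a subquery: WHERE gpa = (SELECT MAX(gpa) FROM students)

Corrected query:
SELECT major, gpa FROM students WHERE gpa = (SELECT MAX(gpa) FROM students)

Result:
major   | gpa 
--------+-----
Physics | 3.94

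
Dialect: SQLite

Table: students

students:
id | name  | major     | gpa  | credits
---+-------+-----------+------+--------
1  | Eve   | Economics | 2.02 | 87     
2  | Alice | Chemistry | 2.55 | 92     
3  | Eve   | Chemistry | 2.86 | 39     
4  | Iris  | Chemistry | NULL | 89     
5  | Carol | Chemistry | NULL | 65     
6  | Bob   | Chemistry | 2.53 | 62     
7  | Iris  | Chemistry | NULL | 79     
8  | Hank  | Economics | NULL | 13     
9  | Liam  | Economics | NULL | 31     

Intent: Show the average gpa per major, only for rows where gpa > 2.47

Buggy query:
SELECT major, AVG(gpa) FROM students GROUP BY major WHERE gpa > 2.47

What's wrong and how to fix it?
Bug: Row-level WHERE must come before GROUP BY in the clause order

Fix: Move the WHERE clause before GROUP BY

Corrected query:
SELECT major, AVG(gpa) FROM students WHERE gpa > 2.47 GROUP BY major

Result:
major     | AVG(gpa)
----------+---------
Chemistry | 2.646667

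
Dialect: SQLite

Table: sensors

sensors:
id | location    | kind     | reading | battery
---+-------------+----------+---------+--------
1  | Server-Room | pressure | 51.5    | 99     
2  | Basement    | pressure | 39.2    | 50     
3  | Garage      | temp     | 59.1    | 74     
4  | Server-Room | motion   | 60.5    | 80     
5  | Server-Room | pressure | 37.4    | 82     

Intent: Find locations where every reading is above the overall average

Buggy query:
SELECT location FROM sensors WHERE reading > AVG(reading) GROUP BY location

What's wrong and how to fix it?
Bug: AVG() is an aggregate; it can't sit directly in WHERE

Fix: Compute the overall average in a scalar subquery and compare each group's MIN against it in HAVING

Corrected query:
SELECT location FROM sensors GROUP BY location HAVING MIN(reading) > (SELECT AVG(reading) FROM sensors)

Result:
location
--------
Garage  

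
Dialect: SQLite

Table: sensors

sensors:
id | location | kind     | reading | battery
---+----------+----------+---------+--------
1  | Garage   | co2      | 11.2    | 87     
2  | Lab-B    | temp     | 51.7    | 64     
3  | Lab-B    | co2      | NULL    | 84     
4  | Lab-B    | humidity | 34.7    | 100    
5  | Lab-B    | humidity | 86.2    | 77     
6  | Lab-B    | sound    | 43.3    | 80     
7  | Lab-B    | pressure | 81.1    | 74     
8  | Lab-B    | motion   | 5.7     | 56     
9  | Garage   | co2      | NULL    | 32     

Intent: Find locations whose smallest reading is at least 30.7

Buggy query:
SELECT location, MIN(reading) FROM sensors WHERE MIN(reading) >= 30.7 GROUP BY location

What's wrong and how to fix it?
Bug: MIN() in WHERE is a misuse of aggregate

Fix: Use HAVING for the per-group MIN condition

Corrected query:
SELECT location, MIN(reading) FROM sensors GROUP BY location HAVING MIN(reading) >= 30.7

Result:
(no rows)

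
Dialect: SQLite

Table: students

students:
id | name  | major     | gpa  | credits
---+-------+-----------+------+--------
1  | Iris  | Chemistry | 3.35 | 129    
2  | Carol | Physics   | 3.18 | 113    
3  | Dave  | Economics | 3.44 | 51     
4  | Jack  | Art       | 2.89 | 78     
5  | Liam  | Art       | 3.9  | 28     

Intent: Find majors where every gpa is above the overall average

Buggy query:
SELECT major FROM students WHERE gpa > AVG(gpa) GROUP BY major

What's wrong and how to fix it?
Bug: AVG() is an aggregate; it can't sit directly in WHERE

Fix: Compute the overall average in a scalar subquery and compare each group's MIN against it in HAVING

Corrected query:
SELECT major FROM students GROUP BY major HAVING MIN(gpa) > (SELECT AVG(gpa) FROM students)

Result:
major    
---------
Economics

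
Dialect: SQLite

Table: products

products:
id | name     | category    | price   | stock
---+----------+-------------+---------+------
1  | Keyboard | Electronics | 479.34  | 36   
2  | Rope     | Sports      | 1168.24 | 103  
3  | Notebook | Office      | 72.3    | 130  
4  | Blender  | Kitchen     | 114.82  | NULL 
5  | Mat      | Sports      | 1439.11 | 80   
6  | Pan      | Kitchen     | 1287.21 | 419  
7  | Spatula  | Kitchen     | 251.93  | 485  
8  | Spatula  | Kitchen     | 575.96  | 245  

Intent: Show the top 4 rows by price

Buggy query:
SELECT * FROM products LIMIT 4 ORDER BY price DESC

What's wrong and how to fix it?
Bug: ORDER BY cannot follow LIMIT; LIMIT is the final clause

Fix: Swap the clauses: ORDER BY first, then LIMIT

Corrected query:
SELECT * FROM products ORDER BY price DESC LIMIT 4

Result:
id | name    | category | price   | stock
---+---------+----------+---------+------
5  | Mat     | Sports   | 1439.11 | 80   
6  | Pan     | Kitchen  | 1287.21 | 419  
2  | Rope    | Sports   | 1168.24 | 103  
8  | Spatula | Kitchen  | 575.96  | 245  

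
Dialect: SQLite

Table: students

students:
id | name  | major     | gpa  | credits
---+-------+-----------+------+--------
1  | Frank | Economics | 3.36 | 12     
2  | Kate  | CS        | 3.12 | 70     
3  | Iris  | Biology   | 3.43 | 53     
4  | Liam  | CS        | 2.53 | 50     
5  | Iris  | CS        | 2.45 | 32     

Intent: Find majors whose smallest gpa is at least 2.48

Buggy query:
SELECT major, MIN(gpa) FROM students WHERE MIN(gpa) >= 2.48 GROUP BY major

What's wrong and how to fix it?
Bug: Aggregates like MIN are computed per group after WHERE runs

Fix: Use HAVING for the per-group MIN condition

Corrected query:
SELECT major, MIN(gpa) FROM students GROUP BY major HAVING MIN(gpa) >= 2.48

Result:
major     | MIN(gpa)
----------+---------
Biology   | 3.43    
Economics | 3.36    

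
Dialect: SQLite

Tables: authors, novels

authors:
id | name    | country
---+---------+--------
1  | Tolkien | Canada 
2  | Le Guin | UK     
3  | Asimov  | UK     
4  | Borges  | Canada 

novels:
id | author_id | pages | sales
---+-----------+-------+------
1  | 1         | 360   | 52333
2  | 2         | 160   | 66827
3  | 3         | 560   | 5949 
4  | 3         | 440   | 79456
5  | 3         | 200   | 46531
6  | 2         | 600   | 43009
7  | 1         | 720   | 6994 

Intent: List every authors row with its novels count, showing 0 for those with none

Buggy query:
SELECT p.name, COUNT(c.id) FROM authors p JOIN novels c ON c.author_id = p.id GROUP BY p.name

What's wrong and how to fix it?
Bug: An inner join excludes parents with zero children

Fix: Switch to LEFT JOIN to retain unmatched parent rows

Corrected query:
SELECT p.name, COUNT(c.id) FROM authors p LEFT JOIN novels c ON c.author_id = p.id GROUP BY p.name

Result:
name    | COUNT(c.id)
--------+------------
Asimov  | 3          
Borges  | 0          
Le Guin | 2          
Tolkien | 2          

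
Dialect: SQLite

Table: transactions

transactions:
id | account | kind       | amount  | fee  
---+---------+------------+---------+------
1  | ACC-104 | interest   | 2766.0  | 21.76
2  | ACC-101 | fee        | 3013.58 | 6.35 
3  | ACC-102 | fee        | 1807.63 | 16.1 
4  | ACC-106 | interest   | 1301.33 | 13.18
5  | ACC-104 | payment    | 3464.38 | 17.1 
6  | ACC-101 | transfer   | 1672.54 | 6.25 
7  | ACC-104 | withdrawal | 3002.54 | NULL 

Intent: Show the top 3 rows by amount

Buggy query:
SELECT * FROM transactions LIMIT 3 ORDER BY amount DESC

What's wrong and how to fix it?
Bug: LIMIT must come after ORDER BY

Fix: Swap the clauses: ORDER BY first, then LIMIT

Corrected query:
SELECT * FROM transactions ORDER BY amount DESC LIMIT 3

Result:
id | account | kind       | amount  | fee 
---+---------+------------+---------+-----
5  | ACC-104 | payment    | 3464.38 | 17.1
2  | ACC-101 | fee        | 3013.58 | 6.35
7  | ACC-104 | withdrawal | 3002.54 | NULL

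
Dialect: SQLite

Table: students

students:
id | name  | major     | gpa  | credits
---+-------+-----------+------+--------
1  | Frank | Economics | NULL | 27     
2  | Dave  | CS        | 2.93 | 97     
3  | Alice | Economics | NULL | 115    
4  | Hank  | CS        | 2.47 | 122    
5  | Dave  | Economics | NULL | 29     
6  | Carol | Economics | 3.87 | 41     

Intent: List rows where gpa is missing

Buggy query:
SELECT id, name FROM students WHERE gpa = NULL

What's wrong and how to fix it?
Bug: '= NULL' is always unknown in SQL three-valued logic, so no rows match

Fix: Replace '= NULL' with 'IS NULL'

Corrected query:
SELECT id, name FROM students WHERE gpa IS NULL

Result:
id | name 
---+------
1  | Frank
3  | Alice
5  | Dave 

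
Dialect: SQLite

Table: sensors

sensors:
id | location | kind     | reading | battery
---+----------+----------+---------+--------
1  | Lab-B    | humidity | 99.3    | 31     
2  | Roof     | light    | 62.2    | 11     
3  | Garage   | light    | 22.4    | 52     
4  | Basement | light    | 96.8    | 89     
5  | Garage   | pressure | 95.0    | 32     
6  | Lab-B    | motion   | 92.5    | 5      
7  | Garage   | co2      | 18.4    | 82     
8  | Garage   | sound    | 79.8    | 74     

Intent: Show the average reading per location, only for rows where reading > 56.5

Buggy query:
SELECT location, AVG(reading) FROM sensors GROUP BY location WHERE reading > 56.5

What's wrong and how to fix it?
Bug: Row-level WHERE must come before GROUP BY in the clause order

Fix: Move the WHERE clause before GROUP BY

Corrected query:
SELECT location, AVG(reading) FROM sensors WHERE reading > 56.5 GROUP BY location

Result:
location | AVG(reading)
---------+-------------
Basement | 96.8        
Garage   | 87.4        
Lab-B    | 95.9        
Roof     | 62.2        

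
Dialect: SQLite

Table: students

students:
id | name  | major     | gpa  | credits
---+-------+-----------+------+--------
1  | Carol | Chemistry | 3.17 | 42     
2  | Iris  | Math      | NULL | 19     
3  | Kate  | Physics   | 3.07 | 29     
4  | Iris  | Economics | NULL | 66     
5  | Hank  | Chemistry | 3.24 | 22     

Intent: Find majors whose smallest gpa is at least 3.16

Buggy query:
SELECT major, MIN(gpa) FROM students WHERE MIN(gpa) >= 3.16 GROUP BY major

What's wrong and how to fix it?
Bug: MIN() in WHERE is a misuse of aggregate

Fix: Replace WHERE with HAVING after the GROUP BY

Corrected query:
SELECT major, MIN(gpa) FROM students GROUP BY major HAVING MIN(gpa) >= 3.16

Result:
major     | MIN(gpa)
----------+---------
Chemistry | 3.17    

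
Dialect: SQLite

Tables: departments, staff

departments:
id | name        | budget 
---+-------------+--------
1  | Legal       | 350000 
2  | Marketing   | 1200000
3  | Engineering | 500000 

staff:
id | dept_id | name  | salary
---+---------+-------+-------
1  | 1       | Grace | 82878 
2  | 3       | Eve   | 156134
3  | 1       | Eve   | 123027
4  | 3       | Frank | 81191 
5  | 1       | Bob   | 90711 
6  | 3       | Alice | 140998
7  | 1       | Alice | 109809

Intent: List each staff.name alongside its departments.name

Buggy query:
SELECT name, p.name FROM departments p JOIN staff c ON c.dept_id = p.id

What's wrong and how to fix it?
Bug: Both tables have a 'name' column; the unqualified reference is ambiguous

Fix: Prefix ambiguous columns with the table alias

Corrected query:
SELECT c.name, p.name FROM departments p JOIN staff c ON c.dept_id = p.id

Result:
name  | name       
------+------------
Grace | Legal      
Eve   | Engineering
Eve   | Legal      
Frank | Engineering
Bob   | Legal      
Alice | Engineering
Alice | Legal      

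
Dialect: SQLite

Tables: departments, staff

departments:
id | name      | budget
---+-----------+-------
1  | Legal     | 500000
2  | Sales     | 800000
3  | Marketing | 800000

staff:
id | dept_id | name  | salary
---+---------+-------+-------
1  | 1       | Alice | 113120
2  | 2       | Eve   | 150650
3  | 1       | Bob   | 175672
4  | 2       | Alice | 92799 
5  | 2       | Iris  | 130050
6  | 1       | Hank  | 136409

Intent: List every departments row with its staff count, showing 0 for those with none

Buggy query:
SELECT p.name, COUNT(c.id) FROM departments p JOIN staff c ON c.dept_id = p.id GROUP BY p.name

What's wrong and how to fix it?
Bug: INNER JOIN drops departments rows that have no matching staff rows

Fix: Switch to LEFT JOIN to retain unmatched parent rows

Corrected query:
SELECT p.name, COUNT(c.id) FROM departments p LEFT JOIN staff c ON c.dept_id = p.id GROUP BY p.name

Result:
name      | COUNT(c.id)
----------+------------
Legal     | 3          
Marketing | 0          
Sales     | 3          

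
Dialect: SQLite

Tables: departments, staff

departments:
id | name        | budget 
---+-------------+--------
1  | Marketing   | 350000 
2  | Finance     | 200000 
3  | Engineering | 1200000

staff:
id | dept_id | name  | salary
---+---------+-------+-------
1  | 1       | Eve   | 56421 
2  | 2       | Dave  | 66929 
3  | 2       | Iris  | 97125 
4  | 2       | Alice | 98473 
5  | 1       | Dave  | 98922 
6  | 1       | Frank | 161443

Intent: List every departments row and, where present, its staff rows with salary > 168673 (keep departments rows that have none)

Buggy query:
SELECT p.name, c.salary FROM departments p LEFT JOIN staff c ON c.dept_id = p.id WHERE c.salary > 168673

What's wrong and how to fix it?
Bug: A WHERE condition on the right-hand table after LEFT JOIN drops unmatched parents

Fix: Move the right-table condition into the ON clause so unmatched parents are kept

Corrected query:
SELECT p.name, c.salary FROM departments p LEFT JOIN staff c ON c.dept_id = p.id AND c.salary > 168673

Result:
name        | salary
------------+-------
Marketing   | NULL  
Finance     | NULL  
Engineering | NULL  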